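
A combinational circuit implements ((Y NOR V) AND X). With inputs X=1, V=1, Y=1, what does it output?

Substituting: ((1 NOR 1) AND 1)
= 0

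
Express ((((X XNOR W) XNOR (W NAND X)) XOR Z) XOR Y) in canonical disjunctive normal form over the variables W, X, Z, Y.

(NOT W AND NOT X AND NOT Z AND NOT Y) OR (NOT W AND NOT X AND Z AND Y) OR (NOT W AND X AND NOT Z AND Y) OR (NOT W AND X AND Z AND NOT Y) OR (W AND NOT X AND NOT Z AND Y) OR (W AND NOT X AND Z AND NOT Y) OR (W AND X AND NOT Z AND Y) OR (W AND X AND Z AND NOT Y)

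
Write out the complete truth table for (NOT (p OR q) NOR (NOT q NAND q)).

p | q | Output
--------------
0 | 0 | 0
0 | 1 | 0
1 | 0 | 0
1 | 1 | 0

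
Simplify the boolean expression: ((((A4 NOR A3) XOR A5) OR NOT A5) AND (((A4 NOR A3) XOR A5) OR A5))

By distribution ((E OR v) AND (E OR NOT v) = E):
= ((A4 NOR A3) XOR A5)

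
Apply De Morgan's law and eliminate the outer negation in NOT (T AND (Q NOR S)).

NOT T OR NOT (Q NOR S)
De Morgan's: NOT(AND of terms) = OR of negations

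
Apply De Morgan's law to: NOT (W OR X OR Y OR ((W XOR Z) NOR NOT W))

NOT W AND NOT X AND NOT Y AND NOT ((W XOR Z) NOR NOT W)
De Morgan's: NOT(OR of terms) = AND of negations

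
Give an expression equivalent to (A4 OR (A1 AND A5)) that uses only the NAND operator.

((A4 NAND A4) NAND (((A1 NAND A5) NAND (A1 NAND A5)) NAND ((A1 NAND A5) NAND (A1 NAND A5))))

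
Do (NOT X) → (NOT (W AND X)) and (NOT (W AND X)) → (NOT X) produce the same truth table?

No, Converse is not equivalent to original (counterexample: X=1, W=0)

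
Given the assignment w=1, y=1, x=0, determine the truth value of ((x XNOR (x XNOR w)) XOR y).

Substituting: ((0 XNOR (0 XNOR 1)) XOR 1)
= 0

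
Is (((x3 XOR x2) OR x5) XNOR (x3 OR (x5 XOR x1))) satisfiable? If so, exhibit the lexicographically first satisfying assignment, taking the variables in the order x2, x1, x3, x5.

x2=0, x1=0, x3=0, x5=0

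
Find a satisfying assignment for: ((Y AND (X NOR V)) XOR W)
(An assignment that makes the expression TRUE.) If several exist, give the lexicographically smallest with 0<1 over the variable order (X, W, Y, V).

X=0, W=0, Y=1, V=0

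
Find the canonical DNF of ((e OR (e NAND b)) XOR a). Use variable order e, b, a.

(NOT e AND NOT b AND NOT a) OR (NOT e AND b AND NOT a) OR (e AND NOT b AND NOT a) OR (e AND b AND NOT a)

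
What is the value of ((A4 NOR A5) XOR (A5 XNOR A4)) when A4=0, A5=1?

Substituting: ((0 NOR 1) XOR (1 XNOR 0))
= 0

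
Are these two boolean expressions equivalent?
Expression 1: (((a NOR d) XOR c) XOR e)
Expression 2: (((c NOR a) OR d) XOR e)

No. Counterexample: with d=0, a=1, c=1, e=0, Expression 1 = 1 but Expression 2 = 0.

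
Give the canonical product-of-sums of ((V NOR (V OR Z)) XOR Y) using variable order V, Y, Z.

ΠM(1, 2, 4, 5) = (V OR Y OR NOT Z) AND (V OR NOT Y OR Z) AND (NOT V OR Y OR Z) AND (NOT V OR Y OR NOT Z)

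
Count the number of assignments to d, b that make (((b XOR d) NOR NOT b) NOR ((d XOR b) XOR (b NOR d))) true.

No assignment satisfies the expression.
Count: 0 out of 4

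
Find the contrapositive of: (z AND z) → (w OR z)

Contrapositive: NOT (w OR z) → NOT (z AND z)
Note: A statement and its contrapositive are logically equivalent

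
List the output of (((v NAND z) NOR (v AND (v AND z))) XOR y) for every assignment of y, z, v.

y | z | v | Output
------------------
0 | 0 | 0 | 0
0 | 0 | 1 | 0
0 | 1 | 0 | 0
0 | 1 | 1 | 0
1 | 0 | 0 | 1
1 | 0 | 1 | 1
1 | 1 | 0 | 1
1 | 1 | 1 | 1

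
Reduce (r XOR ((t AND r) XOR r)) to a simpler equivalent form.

By XOR self-cancellation ((E XOR v) XOR v = E):
= (t AND r)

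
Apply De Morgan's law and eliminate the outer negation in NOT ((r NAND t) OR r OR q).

NOT (r NAND t) AND NOT r AND NOT q
De Morgan's: NOT(OR of terms) = AND of negations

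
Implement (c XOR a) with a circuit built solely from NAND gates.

((c NAND (c NAND a)) NAND (a NAND (c NAND a)))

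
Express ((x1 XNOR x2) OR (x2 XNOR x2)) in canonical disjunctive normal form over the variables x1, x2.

(NOT x1 AND NOT x2) OR (NOT x1 AND x2) OR (x1 AND NOT x2) OR (x1 AND x2)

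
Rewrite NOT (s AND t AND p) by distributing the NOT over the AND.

NOT s OR NOT t OR NOT p
De Morgan's: NOT(AND of terms) = OR of negations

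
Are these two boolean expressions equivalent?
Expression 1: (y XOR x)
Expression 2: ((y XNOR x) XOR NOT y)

No. Counterexample: with y=1, x=0, Expression 1 = 1 but Expression 2 = 0.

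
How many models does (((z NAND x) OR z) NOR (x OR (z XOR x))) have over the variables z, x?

No assignment satisfies the expression.
Count: 0 out of 4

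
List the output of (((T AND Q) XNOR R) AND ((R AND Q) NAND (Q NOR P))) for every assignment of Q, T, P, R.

Q | T | P | R | Output
----------------------
0 | 0 | 0 | 0 | 1
0 | 0 | 0 | 1 | 0
0 | 0 | 1 | 0 | 1
0 | 0 | 1 | 1 | 0
0 | 1 | 0 | 0 | 1
0 | 1 | 0 | 1 | 0
0 | 1 | 1 | 0 | 1
0 | 1 | 1 | 1 | 0
1 | 0 | 0 | 0 | 1
1 | 0 | 0 | 1 | 0
1 | 0 | 1 | 0 | 1
1 | 0 | 1 | 1 | 0
1 | 1 | 0 | 0 | 0
1 | 1 | 0 | 1 | 1
1 | 1 | 1 | 0 | 0
1 | 1 | 1 | 1 | 1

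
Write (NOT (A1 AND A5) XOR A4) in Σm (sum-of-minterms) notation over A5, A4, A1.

Σm(0, 1, 4, 7) = (NOT A5 AND NOT A4 AND NOT A1) OR (NOT A5 AND NOT A4 AND A1) OR (A5 AND NOT A4 AND NOT A1) OR (A5 AND A4 AND A1)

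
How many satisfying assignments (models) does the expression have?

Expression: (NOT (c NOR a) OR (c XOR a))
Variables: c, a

Satisfying assignments: (0,1), (1,0), (1,1)
Count: 3 out of 4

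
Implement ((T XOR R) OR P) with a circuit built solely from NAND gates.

((((T NAND (T NAND R)) NAND (R NAND (T NAND R))) NAND ((T NAND (T NAND R)) NAND (R NAND (T NAND R)))) NAND (P NAND P))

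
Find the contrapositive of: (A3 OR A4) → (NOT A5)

Contrapositive: A5 → NOT (A3 OR A4)
Note: A statement and its contrapositive are logically equivalent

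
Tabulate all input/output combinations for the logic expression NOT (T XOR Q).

T | Q | Output
--------------
0 | 0 | 1
0 | 1 | 0
1 | 0 | 0
1 | 1 | 1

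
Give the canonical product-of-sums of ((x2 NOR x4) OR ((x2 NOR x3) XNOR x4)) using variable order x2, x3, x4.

ΠM(3, 5, 7) = (x2 OR NOT x3 OR NOT x4) AND (NOT x2 OR x3 OR NOT x4) AND (NOT x2 OR NOT x3 OR NOT x4)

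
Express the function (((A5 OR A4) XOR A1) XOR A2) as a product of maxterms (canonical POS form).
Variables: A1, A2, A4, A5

ΠM(0, 5, 6, 7, 9, 10, 11, 12) = (A1 OR A2 OR A4 OR A5) AND (A1 OR NOT A2 OR A4 OR NOT A5) AND (A1 OR NOT A2 OR NOT A4 OR A5) AND (A1 OR NOT A2 OR NOT A4 OR NOT A5) AND (NOT A1 OR A2 OR A4 OR NOT A5) AND (NOT A1 OR A2 OR NOT A4 OR A5) AND (NOT A1 OR A2 OR NOT A4 OR NOT A5) AND (NOT A1 OR NOT A2 OR A4 OR A5)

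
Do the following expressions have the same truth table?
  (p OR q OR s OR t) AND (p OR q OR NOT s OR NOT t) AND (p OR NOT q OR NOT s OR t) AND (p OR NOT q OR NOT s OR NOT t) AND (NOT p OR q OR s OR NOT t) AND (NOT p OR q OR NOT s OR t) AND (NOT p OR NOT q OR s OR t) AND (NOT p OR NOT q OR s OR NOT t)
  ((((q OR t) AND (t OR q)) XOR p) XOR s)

Yes, they are equivalent — the two output columns agree on all 16 assignments:
p | q | s | t | Expression 1 | Expression 2
-------------------------------------------
0 | 0 | 0 | 0 | 0 | 0
0 | 0 | 0 | 1 | 1 | 1
0 | 0 | 1 | 0 | 1 | 1
0 | 0 | 1 | 1 | 0 | 0
0 | 1 | 0 | 0 | 1 | 1
0 | 1 | 0 | 1 | 1 | 1
0 | 1 | 1 | 0 | 0 | 0
0 | 1 | 1 | 1 | 0 | 0
1 | 0 | 0 | 0 | 1 | 1
1 | 0 | 0 | 1 | 0 | 0
1 | 0 | 1 | 0 | 0 | 0
1 | 0 | 1 | 1 | 1 | 1
1 | 1 | 0 | 0 | 0 | 0
1 | 1 | 0 | 1 | 0 | 0
1 | 1 | 1 | 0 | 1 | 1
1 | 1 | 1 | 1 | 1 | 1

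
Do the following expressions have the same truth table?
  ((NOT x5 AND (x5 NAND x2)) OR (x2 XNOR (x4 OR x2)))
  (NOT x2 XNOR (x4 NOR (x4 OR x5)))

No. Counterexample: with x2=0, x4=0, x5=1, Expression 1 = 1 but Expression 2 = 0.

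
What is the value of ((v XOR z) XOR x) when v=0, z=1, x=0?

Substituting: ((0 XOR 1) XOR 0)
= 1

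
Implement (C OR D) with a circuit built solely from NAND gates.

((C NAND C) NAND (D NAND D))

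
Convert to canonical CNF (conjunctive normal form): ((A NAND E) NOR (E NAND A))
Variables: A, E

(A OR E) AND (A OR NOT E) AND (NOT A OR E)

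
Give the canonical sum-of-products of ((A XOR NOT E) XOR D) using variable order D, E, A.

Σm(0, 3, 5, 6) = (NOT D AND NOT E AND NOT A) OR (NOT D AND E AND A) OR (D AND NOT E AND A) OR (D AND E AND NOT A)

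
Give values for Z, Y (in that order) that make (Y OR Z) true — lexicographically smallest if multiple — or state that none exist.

Z=0, Y=1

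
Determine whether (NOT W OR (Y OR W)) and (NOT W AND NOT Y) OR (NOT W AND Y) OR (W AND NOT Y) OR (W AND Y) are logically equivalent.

Yes, they are equivalent — the two output columns agree on all 4 assignments:
W | Y | Expression 1 | Expression 2
-----------------------------------
0 | 0 | 1 | 1
0 | 1 | 1 | 1
1 | 0 | 1 | 1
1 | 1 | 1 | 1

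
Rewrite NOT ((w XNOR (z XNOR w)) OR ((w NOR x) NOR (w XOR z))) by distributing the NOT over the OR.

NOT (w XNOR (z XNOR w)) AND NOT ((w NOR x) NOR (w XOR z))
De Morgan's: NOT(OR of terms) = AND of negations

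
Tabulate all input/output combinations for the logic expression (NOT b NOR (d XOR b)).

b | d | Output
--------------
0 | 0 | 0
0 | 1 | 0
1 | 0 | 0
1 | 1 | 1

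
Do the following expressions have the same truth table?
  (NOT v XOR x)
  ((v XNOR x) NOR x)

No. Counterexample: with x=0, v=0, Expression 1 = 1 but Expression 2 = 0.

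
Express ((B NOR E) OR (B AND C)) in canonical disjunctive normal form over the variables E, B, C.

(NOT E AND NOT B AND NOT C) OR (NOT E AND NOT B AND C) OR (NOT E AND B AND C) OR (E AND B AND C)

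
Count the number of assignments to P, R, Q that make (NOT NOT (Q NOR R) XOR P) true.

Satisfying assignments: (0,0,0), (1,0,1), (1,1,0), (1,1,1)
Count: 4 out of 8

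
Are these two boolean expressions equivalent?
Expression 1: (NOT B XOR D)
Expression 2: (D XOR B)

No. Counterexample: with D=0, B=0, Expression 1 = 1 but Expression 2 = 0.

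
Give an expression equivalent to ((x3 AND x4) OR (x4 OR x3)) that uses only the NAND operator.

((((x3 NAND x4) NAND (x3 NAND x4)) NAND ((x3 NAND x4) NAND (x3 NAND x4))) NAND (((x4 NAND x4) NAND (x3 NAND x3)) NAND ((x4 NAND x4) NAND (x3 NAND x3))))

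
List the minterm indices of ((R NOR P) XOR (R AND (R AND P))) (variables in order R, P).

Σm(0, 3) = (NOT R AND NOT P) OR (R AND P)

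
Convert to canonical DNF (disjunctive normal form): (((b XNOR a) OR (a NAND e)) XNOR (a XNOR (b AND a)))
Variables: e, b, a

(NOT e AND NOT b AND NOT a) OR (NOT e AND b AND NOT a) OR (NOT e AND b AND a) OR (e AND NOT b AND NOT a) OR (e AND NOT b AND a) OR (e AND b AND NOT a) OR (e AND b AND a)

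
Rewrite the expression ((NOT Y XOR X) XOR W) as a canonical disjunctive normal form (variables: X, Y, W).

(NOT X AND NOT Y AND NOT W) OR (NOT X AND Y AND W) OR (X AND NOT Y AND W) OR (X AND Y AND NOT W)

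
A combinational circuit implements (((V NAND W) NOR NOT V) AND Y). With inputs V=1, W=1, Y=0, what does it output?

Substituting: (((1 NAND 1) NOR NOT 1) AND 0)
= 0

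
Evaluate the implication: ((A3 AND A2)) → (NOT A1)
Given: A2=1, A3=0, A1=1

Antecedent ((A3 AND A2)) = 0; consequent (NOT A1) = 0.
0 → 0 = 1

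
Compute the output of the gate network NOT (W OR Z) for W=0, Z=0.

Substituting: NOT (0 OR 0)
= 1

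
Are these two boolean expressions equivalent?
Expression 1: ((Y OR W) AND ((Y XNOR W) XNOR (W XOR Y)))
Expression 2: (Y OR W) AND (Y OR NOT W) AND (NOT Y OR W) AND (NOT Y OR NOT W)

Yes, they are equivalent — the two output columns agree on all 4 assignments:
Y | W | Expression 1 | Expression 2
-----------------------------------
0 | 0 | 0 | 0
0 | 1 | 0 | 0
1 | 0 | 0 | 0
1 | 1 | 0 | 0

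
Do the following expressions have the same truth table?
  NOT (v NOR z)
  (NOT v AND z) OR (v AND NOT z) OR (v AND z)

Yes, they are equivalent — the two output columns agree on all 4 assignments:
v | z | Expression 1 | Expression 2
-----------------------------------
0 | 0 | 0 | 0
0 | 1 | 1 | 1
1 | 0 | 1 | 1
1 | 1 | 1 | 1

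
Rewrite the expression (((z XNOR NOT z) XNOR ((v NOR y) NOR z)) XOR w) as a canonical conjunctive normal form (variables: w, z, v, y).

(w OR z OR v OR NOT y) AND (w OR z OR NOT v OR y) AND (w OR z OR NOT v OR NOT y) AND (NOT w OR z OR v OR y) AND (NOT w OR NOT z OR v OR y) AND (NOT w OR NOT z OR v OR NOT y) AND (NOT w OR NOT z OR NOT v OR y) AND (NOT w OR NOT z OR NOT v OR NOT y)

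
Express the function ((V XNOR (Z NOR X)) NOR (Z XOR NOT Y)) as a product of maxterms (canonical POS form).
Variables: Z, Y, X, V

ΠM(0, 1, 2, 3, 5, 6, 8, 10, 12, 13, 14, 15) = (Z OR Y OR X OR V) AND (Z OR Y OR X OR NOT V) AND (Z OR Y OR NOT X OR V) AND (Z OR Y OR NOT X OR NOT V) AND (Z OR NOT Y OR X OR NOT V) AND (Z OR NOT Y OR NOT X OR V) AND (NOT Z OR Y OR X OR V) AND (NOT Z OR Y OR NOT X OR V) AND (NOT Z OR NOT Y OR X OR V) AND (NOT Z OR NOT Y OR X OR NOT V) AND (NOT Z OR NOT Y OR NOT X OR V) AND (NOT Z OR NOT Y OR NOT X OR NOT V)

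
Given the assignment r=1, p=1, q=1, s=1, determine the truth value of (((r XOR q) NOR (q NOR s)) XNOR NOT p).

Substituting: (((1 XOR 1) NOR (1 NOR 1)) XNOR NOT 1)
= 0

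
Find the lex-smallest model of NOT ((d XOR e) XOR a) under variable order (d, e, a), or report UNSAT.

d=0, e=0, a=0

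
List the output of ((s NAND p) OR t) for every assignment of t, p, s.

t | p | s | Output
------------------
0 | 0 | 0 | 1
0 | 0 | 1 | 1
0 | 1 | 0 | 1
0 | 1 | 1 | 0
1 | 0 | 0 | 1
1 | 0 | 1 | 1
1 | 1 | 0 | 1
1 | 1 | 1 | 1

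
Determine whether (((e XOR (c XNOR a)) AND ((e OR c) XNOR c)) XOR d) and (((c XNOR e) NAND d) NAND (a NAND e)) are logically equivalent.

No. Counterexample: with a=0, c=0, e=0, d=0, Expression 1 = 1 but Expression 2 = 0.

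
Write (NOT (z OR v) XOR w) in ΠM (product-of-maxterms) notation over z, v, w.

ΠM(1, 2, 4, 6) = (z OR v OR NOT w) AND (z OR NOT v OR w) AND (NOT z OR v OR w) AND (NOT z OR NOT v OR w)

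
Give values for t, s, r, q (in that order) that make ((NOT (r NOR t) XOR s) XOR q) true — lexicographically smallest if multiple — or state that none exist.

t=0, s=0, r=0, q=1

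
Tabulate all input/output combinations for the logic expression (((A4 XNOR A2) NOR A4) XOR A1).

A2 | A1 | A4 | Output
---------------------
0 | 0 | 0 | 0
0 | 0 | 1 | 0
0 | 1 | 0 | 1
0 | 1 | 1 | 1
1 | 0 | 0 | 1
1 | 0 | 1 | 0
1 | 1 | 0 | 0
1 | 1 | 1 | 1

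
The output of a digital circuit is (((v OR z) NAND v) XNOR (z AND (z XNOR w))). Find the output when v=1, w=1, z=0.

Substituting: (((1 OR 0) NAND 1) XNOR (0 AND (0 XNOR 1)))
= 1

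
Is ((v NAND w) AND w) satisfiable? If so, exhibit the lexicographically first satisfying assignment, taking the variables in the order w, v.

w=1, v=0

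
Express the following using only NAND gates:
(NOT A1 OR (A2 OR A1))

(((A1 NAND A1) NAND (A1 NAND A1)) NAND (((A2 NAND A2) NAND (A1 NAND A1)) NAND ((A2 NAND A2) NAND (A1 NAND A1))))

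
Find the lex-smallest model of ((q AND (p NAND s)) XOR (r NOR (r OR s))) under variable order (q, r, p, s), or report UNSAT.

q=0, r=0, p=0, s=0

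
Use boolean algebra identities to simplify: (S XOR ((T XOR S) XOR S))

By XOR self-cancellation ((E XOR v) XOR v = E):
= (T XOR S)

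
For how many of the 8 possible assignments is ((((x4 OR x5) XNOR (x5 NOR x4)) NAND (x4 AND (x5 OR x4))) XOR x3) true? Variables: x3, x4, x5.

Satisfying assignments: (0,0,0), (0,0,1), (0,1,0), (0,1,1)
Count: 4 out of 8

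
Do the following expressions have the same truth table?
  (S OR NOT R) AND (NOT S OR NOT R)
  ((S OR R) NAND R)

Yes, they are equivalent — the two output columns agree on all 4 assignments:
S | R | Expression 1 | Expression 2
-----------------------------------
0 | 0 | 1 | 1
0 | 1 | 0 | 0
1 | 0 | 1 | 1
1 | 1 | 0 | 0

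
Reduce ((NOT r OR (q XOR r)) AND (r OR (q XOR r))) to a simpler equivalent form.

By distribution ((E OR v) AND (E OR NOT v) = E):
= (q XOR r)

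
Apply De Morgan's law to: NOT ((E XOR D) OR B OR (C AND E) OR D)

NOT (E XOR D) AND NOT B AND NOT (C AND E) AND NOT D
De Morgan's: NOT(OR of terms) = AND of negations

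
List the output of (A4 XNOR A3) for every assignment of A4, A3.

A4 | A3 | Output
----------------
0 | 0 | 1
0 | 1 | 0
1 | 0 | 0
1 | 1 | 1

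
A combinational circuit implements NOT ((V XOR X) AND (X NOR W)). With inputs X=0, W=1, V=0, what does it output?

Substituting: NOT ((0 XOR 0) AND (0 NOR 1))
= 1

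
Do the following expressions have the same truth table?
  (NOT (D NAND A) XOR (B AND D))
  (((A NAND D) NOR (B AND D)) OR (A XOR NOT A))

No. Counterexample: with B=0, D=0, A=0, Expression 1 = 0 but Expression 2 = 1.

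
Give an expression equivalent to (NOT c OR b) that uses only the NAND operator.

(((c NAND c) NAND (c NAND c)) NAND (b NAND b))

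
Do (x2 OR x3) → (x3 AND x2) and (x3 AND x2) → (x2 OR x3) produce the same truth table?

No, Converse is not equivalent to original (counterexample: x2=0, x3=1)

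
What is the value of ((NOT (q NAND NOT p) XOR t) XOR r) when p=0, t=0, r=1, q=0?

Substituting: ((NOT (0 NAND NOT 0) XOR 0) XOR 1)
= 1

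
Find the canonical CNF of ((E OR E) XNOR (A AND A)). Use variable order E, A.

(E OR NOT A) AND (NOT E OR A)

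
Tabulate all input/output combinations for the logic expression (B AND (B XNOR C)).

B | C | Output
--------------
0 | 0 | 0
0 | 1 | 0
1 | 0 | 0
1 | 1 | 1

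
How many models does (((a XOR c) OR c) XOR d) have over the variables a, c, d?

Satisfying assignments: (0,0,1), (0,1,0), (1,0,0), (1,1,0)
Count: 4 out of 8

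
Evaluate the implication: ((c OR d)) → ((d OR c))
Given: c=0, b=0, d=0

Antecedent ((c OR d)) = 0; consequent ((d OR c)) = 0.
0 → 0 = 1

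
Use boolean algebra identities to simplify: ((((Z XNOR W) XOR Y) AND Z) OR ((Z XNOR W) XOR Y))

By absorption (E OR (E AND v) = E):
= ((Z XNOR W) XOR Y)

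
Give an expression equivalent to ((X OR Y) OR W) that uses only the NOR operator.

((((X NOR Y) NOR (X NOR Y)) NOR W) NOR (((X NOR Y) NOR (X NOR Y)) NOR W))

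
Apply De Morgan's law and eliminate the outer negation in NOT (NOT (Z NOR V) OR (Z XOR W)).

(Z NOR V) AND NOT (Z XOR W)
De Morgan's: NOT(OR of terms) = AND of negations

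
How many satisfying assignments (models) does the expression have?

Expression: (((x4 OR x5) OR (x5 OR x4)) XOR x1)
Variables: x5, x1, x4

Satisfying assignments: (0,0,1), (0,1,0), (1,0,0), (1,0,1)
Count: 4 out of 8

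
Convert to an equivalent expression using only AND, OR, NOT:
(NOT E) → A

E OR A
(Implication elimination: A → B = NOT A OR B)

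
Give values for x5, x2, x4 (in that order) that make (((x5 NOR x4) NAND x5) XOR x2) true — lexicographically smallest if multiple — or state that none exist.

x5=0, x2=0, x4=0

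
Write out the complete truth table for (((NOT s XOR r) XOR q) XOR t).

r | q | s | t | Output
----------------------
0 | 0 | 0 | 0 | 1
0 | 0 | 0 | 1 | 0
0 | 0 | 1 | 0 | 0
0 | 0 | 1 | 1 | 1
0 | 1 | 0 | 0 | 0
0 | 1 | 0 | 1 | 1
0 | 1 | 1 | 0 | 1
0 | 1 | 1 | 1 | 0
1 | 0 | 0 | 0 | 0
1 | 0 | 0 | 1 | 1
1 | 0 | 1 | 0 | 1
1 | 0 | 1 | 1 | 0
1 | 1 | 0 | 0 | 1
1 | 1 | 0 | 1 | 0
1 | 1 | 1 | 0 | 0
1 | 1 | 1 | 1 | 1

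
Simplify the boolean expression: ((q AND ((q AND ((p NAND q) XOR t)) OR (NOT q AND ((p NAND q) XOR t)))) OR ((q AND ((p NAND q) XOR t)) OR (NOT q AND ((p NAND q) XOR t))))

By absorption (E OR (E AND v) = E) then distribution ((E AND v) OR (E AND NOT v) = E):
= ((p NAND q) XOR t)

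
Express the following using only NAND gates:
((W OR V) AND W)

((((W NAND W) NAND (V NAND V)) NAND W) NAND (((W NAND W) NAND (V NAND V)) NAND W))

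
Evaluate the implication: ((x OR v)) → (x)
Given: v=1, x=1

Antecedent ((x OR v)) = 1; consequent (x) = 1.
1 → 1 = 1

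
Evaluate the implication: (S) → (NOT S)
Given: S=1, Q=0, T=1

Antecedent (S) = 1; consequent (NOT S) = 0.
1 → 0 = 0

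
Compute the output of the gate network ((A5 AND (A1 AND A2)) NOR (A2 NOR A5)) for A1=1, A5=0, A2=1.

Substituting: ((0 AND (1 AND 1)) NOR (1 NOR 0))
= 1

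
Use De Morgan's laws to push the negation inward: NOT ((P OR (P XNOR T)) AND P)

NOT (P OR (P XNOR T)) OR NOT P
De Morgan's: NOT(AND of terms) = OR of negations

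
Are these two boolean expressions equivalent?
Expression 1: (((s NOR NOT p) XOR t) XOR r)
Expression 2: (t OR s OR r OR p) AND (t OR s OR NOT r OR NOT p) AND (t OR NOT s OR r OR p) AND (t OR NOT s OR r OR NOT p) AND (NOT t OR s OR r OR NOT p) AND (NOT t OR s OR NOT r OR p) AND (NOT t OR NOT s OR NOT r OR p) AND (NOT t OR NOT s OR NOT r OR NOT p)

Yes, they are equivalent — the two output columns agree on all 16 assignments:
t | s | r | p | Expression 1 | Expression 2
-------------------------------------------
0 | 0 | 0 | 0 | 0 | 0
0 | 0 | 0 | 1 | 1 | 1
0 | 0 | 1 | 0 | 1 | 1
0 | 0 | 1 | 1 | 0 | 0
0 | 1 | 0 | 0 | 0 | 0
0 | 1 | 0 | 1 | 0 | 0
0 | 1 | 1 | 0 | 1 | 1
0 | 1 | 1 | 1 | 1 | 1
1 | 0 | 0 | 0 | 1 | 1
1 | 0 | 0 | 1 | 0 | 0
1 | 0 | 1 | 0 | 0 | 0
1 | 0 | 1 | 1 | 1 | 1
1 | 1 | 0 | 0 | 1 | 1
1 | 1 | 0 | 1 | 1 | 1
1 | 1 | 1 | 0 | 0 | 0
1 | 1 | 1 | 1 | 0 | 0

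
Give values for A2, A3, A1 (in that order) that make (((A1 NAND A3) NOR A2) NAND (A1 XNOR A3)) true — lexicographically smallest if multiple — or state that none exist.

A2=0, A3=0, A1=0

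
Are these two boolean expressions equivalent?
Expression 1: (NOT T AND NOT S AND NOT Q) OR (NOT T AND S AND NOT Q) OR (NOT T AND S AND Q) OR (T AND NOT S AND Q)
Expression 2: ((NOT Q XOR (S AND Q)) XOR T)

Yes, they are equivalent — the two output columns agree on all 8 assignments:
T | S | Q | Expression 1 | Expression 2
---------------------------------------
0 | 0 | 0 | 1 | 1
0 | 0 | 1 | 0 | 0
0 | 1 | 0 | 1 | 1
0 | 1 | 1 | 1 | 1
1 | 0 | 0 | 0 | 0
1 | 0 | 1 | 1 | 1
1 | 1 | 0 | 0 | 0
1 | 1 | 1 | 0 | 0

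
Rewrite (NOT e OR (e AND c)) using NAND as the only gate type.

(((e NAND e) NAND (e NAND e)) NAND (((e NAND c) NAND (e NAND c)) NAND ((e NAND c) NAND (e NAND c))))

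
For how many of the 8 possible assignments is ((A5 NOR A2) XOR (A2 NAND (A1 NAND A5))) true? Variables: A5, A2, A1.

Satisfying assignments: (1,0,0), (1,0,1), (1,1,1)
Count: 3 out of 8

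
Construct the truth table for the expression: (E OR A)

E | A | Output
--------------
0 | 0 | 0
0 | 1 | 1
1 | 0 | 1
1 | 1 | 1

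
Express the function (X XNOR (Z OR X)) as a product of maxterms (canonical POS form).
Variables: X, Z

ΠM(1) = (X OR NOT Z)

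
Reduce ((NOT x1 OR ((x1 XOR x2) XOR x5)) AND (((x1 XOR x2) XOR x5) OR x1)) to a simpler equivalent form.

By distribution ((E OR v) AND (E OR NOT v) = E):
= ((x1 XOR x2) XOR x5)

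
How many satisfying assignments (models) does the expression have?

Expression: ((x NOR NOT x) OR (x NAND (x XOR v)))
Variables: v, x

Satisfying assignments: (0,0), (1,0), (1,1)
Count: 3 out of 4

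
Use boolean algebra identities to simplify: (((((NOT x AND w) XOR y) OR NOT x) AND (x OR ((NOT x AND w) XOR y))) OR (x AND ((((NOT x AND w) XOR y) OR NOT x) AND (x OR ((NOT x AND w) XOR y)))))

By absorption (E OR (E AND v) = E) then distribution ((E OR v) AND (E OR NOT v) = E):
= ((NOT x AND w) XOR y)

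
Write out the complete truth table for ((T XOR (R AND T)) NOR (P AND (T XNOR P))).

R | P | T | Output
------------------
0 | 0 | 0 | 1
0 | 0 | 1 | 0
0 | 1 | 0 | 1
0 | 1 | 1 | 0
1 | 0 | 0 | 1
1 | 0 | 1 | 1
1 | 1 | 0 | 1
1 | 1 | 1 | 0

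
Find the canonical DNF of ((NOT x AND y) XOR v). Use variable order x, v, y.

(NOT x AND NOT v AND y) OR (NOT x AND v AND NOT y) OR (x AND v AND NOT y) OR (x AND v AND y)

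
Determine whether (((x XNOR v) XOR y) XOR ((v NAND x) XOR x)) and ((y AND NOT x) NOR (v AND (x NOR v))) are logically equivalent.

No. Counterexample: with y=0, x=0, v=0, Expression 1 = 0 but Expression 2 = 1.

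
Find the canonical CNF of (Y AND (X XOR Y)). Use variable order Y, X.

(Y OR X) AND (Y OR NOT X) AND (NOT Y OR NOT X)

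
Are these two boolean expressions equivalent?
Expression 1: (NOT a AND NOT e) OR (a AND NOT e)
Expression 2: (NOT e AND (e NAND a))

Yes, they are equivalent — the two output columns agree on all 4 assignments:
a | e | Expression 1 | Expression 2
-----------------------------------
0 | 0 | 1 | 1
0 | 1 | 0 | 0
1 | 0 | 1 | 1
1 | 1 | 0 | 0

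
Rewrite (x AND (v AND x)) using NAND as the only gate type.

((x NAND ((v NAND x) NAND (v NAND x))) NAND (x NAND ((v NAND x) NAND (v NAND x))))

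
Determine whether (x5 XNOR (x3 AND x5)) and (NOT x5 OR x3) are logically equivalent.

Yes, they are equivalent — the two output columns agree on all 4 assignments:
x5 | x3 | Expression 1 | Expression 2
-------------------------------------
0 | 0 | 1 | 1
0 | 1 | 1 | 1
1 | 0 | 0 | 0
1 | 1 | 1 | 1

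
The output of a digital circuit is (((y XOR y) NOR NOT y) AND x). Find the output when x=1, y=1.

Substituting: (((1 XOR 1) NOR NOT 1) AND 1)
= 1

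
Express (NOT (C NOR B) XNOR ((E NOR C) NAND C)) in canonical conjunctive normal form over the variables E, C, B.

(E OR C OR B) AND (NOT E OR C OR B)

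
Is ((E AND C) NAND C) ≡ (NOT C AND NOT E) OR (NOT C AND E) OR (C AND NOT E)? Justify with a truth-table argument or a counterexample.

Yes, they are equivalent — the two output columns agree on all 4 assignments:
C | E | Expression 1 | Expression 2
-----------------------------------
0 | 0 | 1 | 1
0 | 1 | 1 | 1
1 | 0 | 1 | 1
1 | 1 | 0 | 0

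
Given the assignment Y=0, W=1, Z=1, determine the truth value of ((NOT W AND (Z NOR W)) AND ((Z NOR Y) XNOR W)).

Substituting: ((NOT 1 AND (1 NOR 1)) AND ((1 NOR 0) XNOR 1))
= 0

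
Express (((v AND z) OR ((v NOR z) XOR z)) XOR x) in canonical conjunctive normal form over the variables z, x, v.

(z OR x OR NOT v) AND (z OR NOT x OR v) AND (NOT z OR NOT x OR v) AND (NOT z OR NOT x OR NOT v)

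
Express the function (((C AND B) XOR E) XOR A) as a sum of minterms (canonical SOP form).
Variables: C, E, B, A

Σm(1, 3, 4, 6, 9, 10, 12, 15) = (NOT C AND NOT E AND NOT B AND A) OR (NOT C AND NOT E AND B AND A) OR (NOT C AND E AND NOT B AND NOT A) OR (NOT C AND E AND B AND NOT A) OR (C AND NOT E AND NOT B AND A) OR (C AND NOT E AND B AND NOT A) OR (C AND E AND NOT B AND NOT A) OR (C AND E AND B AND A)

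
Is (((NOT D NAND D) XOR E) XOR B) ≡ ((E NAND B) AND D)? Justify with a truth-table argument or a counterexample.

No. Counterexample: with E=0, D=0, B=0, Expression 1 = 1 but Expression 2 = 0.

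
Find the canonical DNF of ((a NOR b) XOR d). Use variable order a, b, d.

(NOT a AND NOT b AND NOT d) OR (NOT a AND b AND d) OR (a AND NOT b AND d) OR (a AND b AND d)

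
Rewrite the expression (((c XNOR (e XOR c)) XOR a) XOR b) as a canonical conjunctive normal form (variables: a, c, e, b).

(a OR c OR e OR NOT b) AND (a OR c OR NOT e OR b) AND (a OR NOT c OR e OR NOT b) AND (a OR NOT c OR NOT e OR b) AND (NOT a OR c OR e OR b) AND (NOT a OR c OR NOT e OR NOT b) AND (NOT a OR NOT c OR e OR b) AND (NOT a OR NOT c OR NOT e OR NOT b)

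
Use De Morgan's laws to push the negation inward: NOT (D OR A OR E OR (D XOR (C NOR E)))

NOT D AND NOT A AND NOT E AND NOT (D XOR (C NOR E))
De Morgan's: NOT(OR of terms) = AND of negations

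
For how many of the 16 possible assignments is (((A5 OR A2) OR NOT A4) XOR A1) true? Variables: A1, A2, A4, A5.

Satisfying assignments: (0,0,0,0), (0,0,0,1), (0,0,1,1), (0,1,0,0), (0,1,0,1), (0,1,1,0), (0,1,1,1), (1,0,1,0)
Count: 8 out of 16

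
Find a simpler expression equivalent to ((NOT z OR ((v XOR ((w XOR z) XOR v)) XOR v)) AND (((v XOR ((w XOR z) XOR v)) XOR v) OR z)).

By distribution ((E OR v) AND (E OR NOT v) = E) then XOR self-cancellation ((E XOR v) XOR v = E):
= ((w XOR z) XOR v)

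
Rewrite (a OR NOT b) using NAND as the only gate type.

((a NAND a) NAND ((b NAND b) NAND (b NAND b)))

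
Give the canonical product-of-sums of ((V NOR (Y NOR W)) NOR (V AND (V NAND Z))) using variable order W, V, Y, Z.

ΠM(2, 3, 4, 6, 8, 9, 10, 11, 12, 14) = (W OR V OR NOT Y OR Z) AND (W OR V OR NOT Y OR NOT Z) AND (W OR NOT V OR Y OR Z) AND (W OR NOT V OR NOT Y OR Z) AND (NOT W OR V OR Y OR Z) AND (NOT W OR V OR Y OR NOT Z) AND (NOT W OR V OR NOT Y OR Z) AND (NOT W OR V OR NOT Y OR NOT Z) AND (NOT W OR NOT V OR Y OR Z) AND (NOT W OR NOT V OR NOT Y OR Z)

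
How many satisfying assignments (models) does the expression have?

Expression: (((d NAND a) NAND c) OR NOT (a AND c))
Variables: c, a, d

Satisfying assignments: (0,0,0), (0,0,1), (0,1,0), (0,1,1), (1,0,0), (1,0,1), (1,1,1)
Count: 7 out of 8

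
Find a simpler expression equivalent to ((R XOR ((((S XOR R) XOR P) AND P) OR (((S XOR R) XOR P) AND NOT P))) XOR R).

By XOR self-cancellation ((E XOR v) XOR v = E) then distribution ((E AND v) OR (E AND NOT v) = E):
= ((S XOR R) XOR P)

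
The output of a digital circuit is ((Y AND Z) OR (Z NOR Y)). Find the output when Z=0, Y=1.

Substituting: ((1 AND 0) OR (0 NOR 1))
= 0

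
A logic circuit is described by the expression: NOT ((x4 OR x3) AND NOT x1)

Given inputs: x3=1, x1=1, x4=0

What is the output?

Substituting: NOT ((0 OR 1) AND NOT 1)
= 1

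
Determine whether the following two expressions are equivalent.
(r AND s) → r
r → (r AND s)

No, Converse is not equivalent to original (counterexample: r=1, s=0)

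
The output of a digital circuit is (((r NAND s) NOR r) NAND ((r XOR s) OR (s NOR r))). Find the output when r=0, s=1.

Substituting: (((0 NAND 1) NOR 0) NAND ((0 XOR 1) OR (1 NOR 0)))
= 1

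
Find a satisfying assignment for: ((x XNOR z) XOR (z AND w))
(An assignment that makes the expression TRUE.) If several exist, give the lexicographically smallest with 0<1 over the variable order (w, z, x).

w=0, z=0, x=0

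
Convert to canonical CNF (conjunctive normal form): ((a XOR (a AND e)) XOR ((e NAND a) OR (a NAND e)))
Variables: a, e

(NOT a OR e) AND (NOT a OR NOT e)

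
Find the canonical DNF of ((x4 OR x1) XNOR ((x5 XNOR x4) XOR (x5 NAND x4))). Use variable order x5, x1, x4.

(NOT x5 AND NOT x1 AND NOT x4) OR (NOT x5 AND NOT x1 AND x4) OR (NOT x5 AND x1 AND x4) OR (x5 AND NOT x1 AND x4) OR (x5 AND x1 AND NOT x4) OR (x5 AND x1 AND x4)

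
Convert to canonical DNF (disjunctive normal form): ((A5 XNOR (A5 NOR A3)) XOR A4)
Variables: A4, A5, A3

(NOT A4 AND NOT A5 AND A3) OR (A4 AND NOT A5 AND NOT A3) OR (A4 AND A5 AND NOT A3) OR (A4 AND A5 AND A3)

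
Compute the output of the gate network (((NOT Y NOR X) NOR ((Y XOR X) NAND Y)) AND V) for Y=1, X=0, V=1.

Substituting: (((NOT 1 NOR 0) NOR ((1 XOR 0) NAND 1)) AND 1)
= 0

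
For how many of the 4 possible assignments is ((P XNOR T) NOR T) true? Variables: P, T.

Satisfying assignments: (1,0)
Count: 1 out of 4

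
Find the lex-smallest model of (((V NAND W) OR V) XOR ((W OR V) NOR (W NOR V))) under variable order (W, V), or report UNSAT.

W=0, V=0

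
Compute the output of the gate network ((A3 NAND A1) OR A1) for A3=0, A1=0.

Substituting: ((0 NAND 0) OR 0)
= 1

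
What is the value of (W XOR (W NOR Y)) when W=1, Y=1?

Substituting: (1 XOR (1 NOR 1))
= 1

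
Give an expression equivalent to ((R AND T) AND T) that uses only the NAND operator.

((((R NAND T) NAND (R NAND T)) NAND T) NAND (((R NAND T) NAND (R NAND T)) NAND T))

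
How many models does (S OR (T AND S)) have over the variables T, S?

Satisfying assignments: (0,1), (1,1)
Count: 2 out of 4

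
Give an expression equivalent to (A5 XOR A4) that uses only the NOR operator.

((((A5 NOR A4) NOR (A5 NOR A4)) NOR ((A5 NOR A4) NOR (A5 NOR A4))) NOR ((((A5 NOR A5) NOR (A4 NOR A4)) NOR ((A5 NOR A5) NOR (A4 NOR A4))) NOR (((A5 NOR A5) NOR (A4 NOR A4)) NOR ((A5 NOR A5) NOR (A4 NOR A4)))))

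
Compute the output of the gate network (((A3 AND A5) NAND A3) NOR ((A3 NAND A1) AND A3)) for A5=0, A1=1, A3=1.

Substituting: (((1 AND 0) NAND 1) NOR ((1 NAND 1) AND 1))
= 0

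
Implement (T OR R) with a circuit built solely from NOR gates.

((T NOR R) NOR (T NOR R))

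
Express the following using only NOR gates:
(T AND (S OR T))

((T NOR T) NOR (((S NOR T) NOR (S NOR T)) NOR ((S NOR T) NOR (S NOR T))))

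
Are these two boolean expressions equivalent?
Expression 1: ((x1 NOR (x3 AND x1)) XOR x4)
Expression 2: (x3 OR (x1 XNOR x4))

No. Counterexample: with x4=0, x1=1, x3=1, Expression 1 = 0 but Expression 2 = 1.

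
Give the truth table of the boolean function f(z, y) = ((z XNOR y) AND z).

z | y | Output
--------------
0 | 0 | 0
0 | 1 | 0
1 | 0 | 0
1 | 1 | 1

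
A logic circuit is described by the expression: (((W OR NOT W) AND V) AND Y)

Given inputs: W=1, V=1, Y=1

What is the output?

Substituting: (((1 OR NOT 1) AND 1) AND 1)
= 1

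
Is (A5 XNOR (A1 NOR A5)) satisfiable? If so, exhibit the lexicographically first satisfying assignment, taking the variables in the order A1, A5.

A1=1, A5=0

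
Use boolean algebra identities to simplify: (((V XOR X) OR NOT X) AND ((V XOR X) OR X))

By distribution ((E OR v) AND (E OR NOT v) = E):
= (V XOR X)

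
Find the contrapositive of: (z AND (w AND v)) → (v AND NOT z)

Contrapositive: NOT (v AND NOT z) → NOT (z AND (w AND v))
Note: A statement and its contrapositive are logically equivalent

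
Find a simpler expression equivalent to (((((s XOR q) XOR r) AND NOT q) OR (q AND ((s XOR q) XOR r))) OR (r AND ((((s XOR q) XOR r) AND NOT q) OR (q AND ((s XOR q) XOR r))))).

By absorption (E OR (E AND v) = E) then distribution ((E AND v) OR (E AND NOT v) = E):
= ((s XOR q) XOR r)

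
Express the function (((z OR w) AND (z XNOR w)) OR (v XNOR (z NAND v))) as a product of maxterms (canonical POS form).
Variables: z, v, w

ΠM(0, 1, 4, 6) = (z OR v OR w) AND (z OR v OR NOT w) AND (NOT z OR v OR w) AND (NOT z OR NOT v OR w)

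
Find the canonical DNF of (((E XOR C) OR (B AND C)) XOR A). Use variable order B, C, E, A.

(NOT B AND NOT C AND NOT E AND A) OR (NOT B AND NOT C AND E AND NOT A) OR (NOT B AND C AND NOT E AND NOT A) OR (NOT B AND C AND E AND A) OR (B AND NOT C AND NOT E AND A) OR (B AND NOT C AND E AND NOT A) OR (B AND C AND NOT E AND NOT A) OR (B AND C AND E AND NOT A)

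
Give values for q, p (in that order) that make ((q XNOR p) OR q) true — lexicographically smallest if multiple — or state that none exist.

q=0, p=0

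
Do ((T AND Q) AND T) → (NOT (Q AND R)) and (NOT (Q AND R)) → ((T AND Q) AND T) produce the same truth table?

No, Converse is not equivalent to original (counterexample: T=0, R=0, Q=0)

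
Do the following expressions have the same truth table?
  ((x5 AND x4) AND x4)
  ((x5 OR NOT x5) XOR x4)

No. Counterexample: with x5=0, x4=0, Expression 1 = 0 but Expression 2 = 1.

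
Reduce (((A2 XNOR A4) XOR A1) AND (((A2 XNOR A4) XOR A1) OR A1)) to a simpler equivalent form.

By absorption (E AND (E OR v) = E):
= ((A2 XNOR A4) XOR A1)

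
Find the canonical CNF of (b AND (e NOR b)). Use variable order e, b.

(e OR b) AND (e OR NOT b) AND (NOT e OR b) AND (NOT e OR NOT b)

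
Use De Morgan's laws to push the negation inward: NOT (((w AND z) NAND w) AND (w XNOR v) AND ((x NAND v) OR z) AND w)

NOT ((w AND z) NAND w) OR NOT (w XNOR v) OR NOT ((x NAND v) OR z) OR NOT w
De Morgan's: NOT(AND of terms) = OR of negations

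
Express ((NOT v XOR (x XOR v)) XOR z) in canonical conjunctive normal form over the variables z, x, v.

(z OR NOT x OR v) AND (z OR NOT x OR NOT v) AND (NOT z OR x OR v) AND (NOT z OR x OR NOT v)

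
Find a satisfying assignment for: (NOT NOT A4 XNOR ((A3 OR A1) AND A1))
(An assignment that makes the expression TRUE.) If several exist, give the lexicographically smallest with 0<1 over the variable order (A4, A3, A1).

A4=0, A3=0, A1=0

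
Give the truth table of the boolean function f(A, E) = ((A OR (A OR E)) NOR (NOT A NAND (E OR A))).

A | E | Output
--------------
0 | 0 | 0
0 | 1 | 0
1 | 0 | 0
1 | 1 | 0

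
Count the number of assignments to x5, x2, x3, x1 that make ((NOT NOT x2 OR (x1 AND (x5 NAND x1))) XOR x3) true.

Satisfying assignments: (0,0,0,1), (0,0,1,0), (0,1,0,0), (0,1,0,1), (1,0,1,0), (1,0,1,1), (1,1,0,0), (1,1,0,1)
Count: 8 out of 16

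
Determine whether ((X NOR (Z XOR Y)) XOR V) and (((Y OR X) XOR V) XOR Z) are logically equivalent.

No. Counterexample: with V=0, Z=0, Y=0, X=0, Expression 1 = 1 but Expression 2 = 0.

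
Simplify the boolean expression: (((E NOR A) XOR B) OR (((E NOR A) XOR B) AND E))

By absorption (E OR (E AND v) = E):
= ((E NOR A) XOR B)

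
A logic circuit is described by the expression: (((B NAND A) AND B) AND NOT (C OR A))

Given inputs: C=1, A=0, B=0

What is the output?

Substituting: (((0 NAND 0) AND 0) AND NOT (1 OR 0))
= 0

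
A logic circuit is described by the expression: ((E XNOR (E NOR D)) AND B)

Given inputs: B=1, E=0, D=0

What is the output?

Substituting: ((0 XNOR (0 NOR 0)) AND 1)
= 0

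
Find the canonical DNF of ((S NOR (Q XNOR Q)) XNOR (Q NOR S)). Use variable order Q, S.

(NOT Q AND S) OR (Q AND NOT S) OR (Q AND S)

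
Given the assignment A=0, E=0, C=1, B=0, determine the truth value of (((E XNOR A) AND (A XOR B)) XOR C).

Substituting: (((0 XNOR 0) AND (0 XOR 0)) XOR 1)
= 1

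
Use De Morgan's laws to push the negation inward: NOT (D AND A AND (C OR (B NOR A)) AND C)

NOT D OR NOT A OR NOT (C OR (B NOR A)) OR NOT C
De Morgan's: NOT(AND of terms) = OR of negations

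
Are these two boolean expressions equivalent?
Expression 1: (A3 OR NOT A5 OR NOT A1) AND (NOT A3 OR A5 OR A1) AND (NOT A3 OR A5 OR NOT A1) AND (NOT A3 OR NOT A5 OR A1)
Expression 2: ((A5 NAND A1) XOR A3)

Yes, they are equivalent — the two output columns agree on all 8 assignments:
A3 | A5 | A1 | Expression 1 | Expression 2
------------------------------------------
0 | 0 | 0 | 1 | 1
0 | 0 | 1 | 1 | 1
0 | 1 | 0 | 1 | 1
0 | 1 | 1 | 0 | 0
1 | 0 | 0 | 0 | 0
1 | 0 | 1 | 0 | 0
1 | 1 | 0 | 0 | 0
1 | 1 | 1 | 1 | 1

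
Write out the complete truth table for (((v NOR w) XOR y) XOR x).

w | y | v | x | Output
----------------------
0 | 0 | 0 | 0 | 1
0 | 0 | 0 | 1 | 0
0 | 0 | 1 | 0 | 0
0 | 0 | 1 | 1 | 1
0 | 1 | 0 | 0 | 0
0 | 1 | 0 | 1 | 1
0 | 1 | 1 | 0 | 1
0 | 1 | 1 | 1 | 0
1 | 0 | 0 | 0 | 0
1 | 0 | 0 | 1 | 1
1 | 0 | 1 | 0 | 0
1 | 0 | 1 | 1 | 1
1 | 1 | 0 | 0 | 1
1 | 1 | 0 | 1 | 0
1 | 1 | 1 | 0 | 1
1 | 1 | 1 | 1 | 0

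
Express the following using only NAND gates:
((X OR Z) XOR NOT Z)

((((X NAND X) NAND (Z NAND Z)) NAND (((X NAND X) NAND (Z NAND Z)) NAND (Z NAND Z))) NAND ((Z NAND Z) NAND (((X NAND X) NAND (Z NAND Z)) NAND (Z NAND Z))))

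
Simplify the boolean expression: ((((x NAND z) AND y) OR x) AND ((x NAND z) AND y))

By absorption (E AND (E OR v) = E):
= ((x NAND z) AND y)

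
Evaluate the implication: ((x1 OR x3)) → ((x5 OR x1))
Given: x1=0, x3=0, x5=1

Antecedent ((x1 OR x3)) = 0; consequent ((x5 OR x1)) = 1.
0 → 1 = 1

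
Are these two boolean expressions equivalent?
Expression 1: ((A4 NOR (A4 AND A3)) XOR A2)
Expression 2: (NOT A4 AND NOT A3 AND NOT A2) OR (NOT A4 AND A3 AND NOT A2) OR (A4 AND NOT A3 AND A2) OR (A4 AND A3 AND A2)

Yes, they are equivalent — the two output columns agree on all 8 assignments:
A4 | A3 | A2 | Expression 1 | Expression 2
------------------------------------------
0 | 0 | 0 | 1 | 1
0 | 0 | 1 | 0 | 0
0 | 1 | 0 | 1 | 1
0 | 1 | 1 | 0 | 0
1 | 0 | 0 | 0 | 0
1 | 0 | 1 | 1 | 1
1 | 1 | 0 | 0 | 0
1 | 1 | 1 | 1 | 1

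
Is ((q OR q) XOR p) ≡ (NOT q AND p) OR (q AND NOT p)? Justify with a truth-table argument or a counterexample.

Yes, they are equivalent — the two output columns agree on all 4 assignments:
q | p | Expression 1 | Expression 2
-----------------------------------
0 | 0 | 0 | 0
0 | 1 | 1 | 1
1 | 0 | 1 | 1
1 | 1 | 0 | 0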